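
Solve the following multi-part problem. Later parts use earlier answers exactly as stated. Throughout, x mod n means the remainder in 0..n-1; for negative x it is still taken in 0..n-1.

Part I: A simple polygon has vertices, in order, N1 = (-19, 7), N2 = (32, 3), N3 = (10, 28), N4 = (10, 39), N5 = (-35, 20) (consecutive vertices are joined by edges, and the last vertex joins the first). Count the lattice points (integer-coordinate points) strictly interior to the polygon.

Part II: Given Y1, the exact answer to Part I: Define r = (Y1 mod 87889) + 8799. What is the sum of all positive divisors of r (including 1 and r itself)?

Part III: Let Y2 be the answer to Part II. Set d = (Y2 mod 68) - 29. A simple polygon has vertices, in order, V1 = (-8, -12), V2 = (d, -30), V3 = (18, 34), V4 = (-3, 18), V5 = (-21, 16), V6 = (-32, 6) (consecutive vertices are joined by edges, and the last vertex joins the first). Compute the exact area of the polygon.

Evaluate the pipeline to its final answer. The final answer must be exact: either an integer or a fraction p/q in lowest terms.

1062

Part I: cross terms: (-19*3 - 32*7)=-281, (32*28 - 10*3)=866, (10*39 - 10*28)=110, (10*20 - -35*39)=1565, (-35*7 - -19*20)=135; twice the area = |2395| = 2395; area = 2395/2; boundary points = 1 + 1 + 11 + 1 + 1 = 15; strictly interior points = area - boundary/2 + 1 = 1191; answer 1191
Part II: Y1 = 1191; r = 9990; 9990 = 2 * 3^3 * 5 * 37; sigma = (1 + 2) * (1 + 3 + 9 + 27) * (1 + 5) * (1 + 37) = 3 * 40 * 6 * 38 = 27360; answer 27360
Part III: Y2 = 27360; d = -5; cross terms: (-8*-30 - -5*-12)=180, (-5*34 - 18*-30)=370, (18*18 - -3*34)=426, (-3*16 - -21*18)=330, (-21*6 - -32*16)=386, (-32*-12 - -8*6)=432; twice the area = |2124| = 2124; area = 1062; answer 1062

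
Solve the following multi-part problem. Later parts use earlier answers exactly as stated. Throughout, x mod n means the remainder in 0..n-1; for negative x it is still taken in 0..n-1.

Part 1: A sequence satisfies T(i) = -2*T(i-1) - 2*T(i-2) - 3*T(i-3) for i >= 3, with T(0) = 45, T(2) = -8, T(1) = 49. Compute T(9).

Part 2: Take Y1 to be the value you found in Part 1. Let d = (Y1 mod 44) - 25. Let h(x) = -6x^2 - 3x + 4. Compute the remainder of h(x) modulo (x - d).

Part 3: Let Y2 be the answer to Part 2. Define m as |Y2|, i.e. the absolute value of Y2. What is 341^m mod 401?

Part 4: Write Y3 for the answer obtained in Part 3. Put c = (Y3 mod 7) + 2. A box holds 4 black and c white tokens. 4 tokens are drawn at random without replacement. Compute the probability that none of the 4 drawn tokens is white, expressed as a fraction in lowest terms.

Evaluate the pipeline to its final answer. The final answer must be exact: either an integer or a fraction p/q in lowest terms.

1/35

Part 1: T(3) = -2*(-8) - 2*(49) - 3*(45) = -217; iterating: T(3)=-217, T(4)=303, T(5)=-148, T(6)=341, T(7)=-1295, T(8)=2352, T(9)=-3137; answer -3137
Part 2: Y1 = -3137; d = 6; remainder = value at the root: -6*(6)^2 - 3*(6)^1 + 4 = (-216) + (-18) + (4) = -230; answer -230
Part 3: Y2 = -230; m = 230; squarings mod 401: 341^1=341, 341^2=392, 341^4=81, 341^8=145, 341^16=173, 341^32=255, 341^64=63, 341^128=360; 341^230 = 341^2 * 341^4 * 341^32 * 341^64 * 341^128 = 162 (mod 401); answer 162
Part 4: Y3 = 162; c = 3; total draws C(7,4) = 35; favorable C(4,4) = 1; P = 1/35; answer 1/35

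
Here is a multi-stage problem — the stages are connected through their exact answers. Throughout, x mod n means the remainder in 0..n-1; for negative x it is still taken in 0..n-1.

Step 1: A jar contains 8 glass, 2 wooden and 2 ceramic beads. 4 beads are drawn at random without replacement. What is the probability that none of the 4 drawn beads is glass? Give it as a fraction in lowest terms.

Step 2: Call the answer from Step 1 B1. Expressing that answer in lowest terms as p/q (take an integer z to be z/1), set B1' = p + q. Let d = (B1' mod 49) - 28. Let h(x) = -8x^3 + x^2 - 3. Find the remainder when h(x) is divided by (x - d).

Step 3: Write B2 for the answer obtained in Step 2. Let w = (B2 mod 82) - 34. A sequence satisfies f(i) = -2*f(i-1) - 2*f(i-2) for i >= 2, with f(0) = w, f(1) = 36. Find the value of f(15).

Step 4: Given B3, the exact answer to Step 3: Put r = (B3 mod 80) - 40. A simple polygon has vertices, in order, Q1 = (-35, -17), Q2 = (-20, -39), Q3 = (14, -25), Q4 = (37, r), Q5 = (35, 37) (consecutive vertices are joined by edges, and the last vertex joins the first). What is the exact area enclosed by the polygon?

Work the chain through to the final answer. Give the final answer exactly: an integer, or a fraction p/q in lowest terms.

4561/2

Step 1: total draws C(12,4) = 495; favorable C(4,4) = 1; P = 1/495; answer 1/495
Step 2: B1 = 1/495; threaded value p + q = 496; d = -22; remainder = value at the root: -8*(-22)^3 + 1*(-22)^2 - 3 = (85184) + (484) + (-3) = 85665; answer 85665
Step 3: B2 = 85665; w = 23; f(2) = -2*(36) - 2*(23) = -118; iterating: f(2)=-118, f(3)=164, f(4)=-92, f(5)=-144, f(6)=472, f(7)=-656, f(8)=368, f(9)=576, f(10)=-1888, f(11)=2624, f(12)=-1472, f(13)=-2304, f(14)=7552, f(15)=-10496; answer -10496
Step 4: B3 = -10496; r = 24; cross terms: (-35*-39 - -20*-17)=1025, (-20*-25 - 14*-39)=1046, (14*24 - 37*-25)=1261, (37*37 - 35*24)=529, (35*-17 - -35*37)=700; twice the area = |4561| = 4561; area = 4561/2; answer 4561/2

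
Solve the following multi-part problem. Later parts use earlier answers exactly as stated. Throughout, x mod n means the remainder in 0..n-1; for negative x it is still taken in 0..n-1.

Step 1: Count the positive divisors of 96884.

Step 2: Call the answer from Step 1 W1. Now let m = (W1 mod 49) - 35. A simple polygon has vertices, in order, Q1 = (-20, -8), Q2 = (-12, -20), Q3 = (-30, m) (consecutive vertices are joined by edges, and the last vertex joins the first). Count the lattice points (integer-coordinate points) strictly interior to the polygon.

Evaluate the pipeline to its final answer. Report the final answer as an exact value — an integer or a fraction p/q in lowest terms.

115

Step 1: 96884 = 2^2 * 53 * 457; number of divisors = (2+1) * (1+1) * (1+1) = 12; answer 12
Step 2: W1 = 12; m = -23; cross terms: (-20*-20 - -12*-8)=304, (-12*-23 - -30*-20)=-324, (-30*-8 - -20*-23)=-220; twice the area = |-240| = 240; area = 120; boundary points = 4 + 3 + 5 = 12; strictly interior points = area - boundary/2 + 1 = 115; answer 115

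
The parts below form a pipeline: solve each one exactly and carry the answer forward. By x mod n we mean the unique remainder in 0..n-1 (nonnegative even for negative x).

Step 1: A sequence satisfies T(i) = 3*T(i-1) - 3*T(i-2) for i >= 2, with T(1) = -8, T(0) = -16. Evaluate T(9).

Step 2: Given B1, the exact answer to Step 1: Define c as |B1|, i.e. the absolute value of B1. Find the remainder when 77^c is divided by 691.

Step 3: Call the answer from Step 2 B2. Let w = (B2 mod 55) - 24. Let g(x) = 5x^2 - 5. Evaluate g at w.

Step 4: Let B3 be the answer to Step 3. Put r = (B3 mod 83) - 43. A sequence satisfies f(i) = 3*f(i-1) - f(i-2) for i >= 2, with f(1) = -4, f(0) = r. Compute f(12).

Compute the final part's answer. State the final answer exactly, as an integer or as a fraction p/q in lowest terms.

-433426

Step 1: T(2) = 3*(-8) - 3*(-16) = 24; iterating: T(2)=24, T(3)=96, T(4)=216, T(5)=360, T(6)=432, T(7)=216, T(8)=-648, T(9)=-2592; answer -2592
Step 2: B1 = -2592; c = 2592; squarings mod 691: 77^1=77, 77^2=401, 77^4=489, 77^8=35, 77^16=534, 77^32=464, 77^64=395, 77^128=550, 77^256=533, 77^512=88, 77^1024=143, 77^2048=410; 77^2592 = 77^32 * 77^512 * 77^2048 = 263 (mod 691); answer 263
Step 3: B2 = 263; w = 19; 5*(19)^2 - 5 = (1805) + (-5) = 1800; answer 1800
Step 4: B3 = 1800; r = 14; f(2) = 3*(-4) - 1*(14) = -26; iterating: f(2)=-26, f(3)=-74, f(4)=-196, f(5)=-514, f(6)=-1346, f(7)=-3524, f(8)=-9226, f(9)=-24154, f(10)=-63236, f(11)=-165554, f(12)=-433426; answer -433426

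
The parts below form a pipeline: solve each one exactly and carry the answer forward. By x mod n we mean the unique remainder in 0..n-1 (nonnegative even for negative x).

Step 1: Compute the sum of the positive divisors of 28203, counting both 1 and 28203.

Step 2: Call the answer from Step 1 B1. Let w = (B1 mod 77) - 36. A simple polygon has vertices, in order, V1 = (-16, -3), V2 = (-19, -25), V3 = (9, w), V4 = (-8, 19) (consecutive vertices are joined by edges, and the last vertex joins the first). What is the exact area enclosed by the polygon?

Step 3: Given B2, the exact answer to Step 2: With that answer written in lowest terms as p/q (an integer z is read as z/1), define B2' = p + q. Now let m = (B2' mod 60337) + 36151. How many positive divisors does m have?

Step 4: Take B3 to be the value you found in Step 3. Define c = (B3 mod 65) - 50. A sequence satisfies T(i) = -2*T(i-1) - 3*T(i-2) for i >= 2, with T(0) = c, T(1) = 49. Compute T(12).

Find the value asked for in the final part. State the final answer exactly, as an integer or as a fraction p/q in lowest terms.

Step 1: 28203 = 3 * 7 * 17 * 79; sigma = (1 + 3) * (1 + 7) * (1 + 17) * (1 + 79) = 4 * 8 * 18 * 80 = 46080; answer 46080
Step 2: B1 = 46080; w = -2; cross terms: (-16*-25 - -19*-3)=343, (-19*-2 - 9*-25)=263, (9*19 - -8*-2)=155, (-8*-3 - -16*19)=328; twice the area = |1089| = 1089; area = 1089/2; answer 1089/2
Step 3: B2 = 1089/2; threaded value p + q = 1091; m = 37242; 37242 = 2 * 3^2 * 2069; number of divisors = (1+1) * (2+1) * (1+1) = 12; answer 12
Step 4: B3 = 12; c = -38; T(2) = -2*(49) - 3*(-38) = 16; iterating: T(2)=16, T(3)=-179, T(4)=310, T(5)=-83, T(6)=-764, T(7)=1777, T(8)=-1262, T(9)=-2807, T(10)=9400, T(11)=-10379, T(12)=-7442; answer -7442

-7442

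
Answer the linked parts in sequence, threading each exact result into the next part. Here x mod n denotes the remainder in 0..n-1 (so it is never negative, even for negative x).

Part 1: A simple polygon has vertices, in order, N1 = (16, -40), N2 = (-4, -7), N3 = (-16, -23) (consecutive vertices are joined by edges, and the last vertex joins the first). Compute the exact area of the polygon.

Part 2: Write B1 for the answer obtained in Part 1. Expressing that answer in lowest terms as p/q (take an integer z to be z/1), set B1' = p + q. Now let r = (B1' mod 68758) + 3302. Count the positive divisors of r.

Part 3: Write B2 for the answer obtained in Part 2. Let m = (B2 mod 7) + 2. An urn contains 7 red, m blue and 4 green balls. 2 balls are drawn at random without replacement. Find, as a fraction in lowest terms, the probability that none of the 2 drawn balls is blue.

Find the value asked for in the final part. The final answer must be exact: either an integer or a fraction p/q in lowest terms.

Part 1: cross terms: (16*-7 - -4*-40)=-272, (-4*-23 - -16*-7)=-20, (-16*-40 - 16*-23)=1008; twice the area = |716| = 716; area = 358; answer 358
Part 2: B1 = 358; threaded value p + q = 359; r = 3661; 3661 = 7 * 523; number of divisors = (1+1) * (1+1) = 4; answer 4
Part 3: B2 = 4; m = 6; total draws C(17,2) = 136; favorable C(11,2) = 55; P = 55/136; answer 55/136

55/136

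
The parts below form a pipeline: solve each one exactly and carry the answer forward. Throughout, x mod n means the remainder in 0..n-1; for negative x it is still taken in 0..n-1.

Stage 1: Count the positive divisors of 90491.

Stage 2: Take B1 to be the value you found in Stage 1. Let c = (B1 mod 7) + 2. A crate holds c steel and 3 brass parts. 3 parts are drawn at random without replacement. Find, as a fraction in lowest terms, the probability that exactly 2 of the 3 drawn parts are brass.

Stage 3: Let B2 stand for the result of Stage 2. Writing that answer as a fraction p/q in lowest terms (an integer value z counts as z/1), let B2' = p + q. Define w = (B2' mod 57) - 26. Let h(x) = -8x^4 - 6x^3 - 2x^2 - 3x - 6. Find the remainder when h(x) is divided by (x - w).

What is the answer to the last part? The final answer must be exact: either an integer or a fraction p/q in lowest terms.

Stage 1: 90491 = 17 * 5323; number of divisors = (1+1) * (1+1) = 4; answer 4
Stage 2: B1 = 4; c = 6; total draws C(9,3) = 84; favorable C(3,2)*C(6,1) = 18; P = 3/14; answer 3/14
Stage 3: B2 = 3/14; threaded value p + q = 17; w = -9; remainder = value at the root: -8*(-9)^4 - 6*(-9)^3 - 2*(-9)^2 - 3*(-9)^1 - 6 = (-52488) + (4374) + (-162) + (27) + (-6) = -48255; answer -48255

-48255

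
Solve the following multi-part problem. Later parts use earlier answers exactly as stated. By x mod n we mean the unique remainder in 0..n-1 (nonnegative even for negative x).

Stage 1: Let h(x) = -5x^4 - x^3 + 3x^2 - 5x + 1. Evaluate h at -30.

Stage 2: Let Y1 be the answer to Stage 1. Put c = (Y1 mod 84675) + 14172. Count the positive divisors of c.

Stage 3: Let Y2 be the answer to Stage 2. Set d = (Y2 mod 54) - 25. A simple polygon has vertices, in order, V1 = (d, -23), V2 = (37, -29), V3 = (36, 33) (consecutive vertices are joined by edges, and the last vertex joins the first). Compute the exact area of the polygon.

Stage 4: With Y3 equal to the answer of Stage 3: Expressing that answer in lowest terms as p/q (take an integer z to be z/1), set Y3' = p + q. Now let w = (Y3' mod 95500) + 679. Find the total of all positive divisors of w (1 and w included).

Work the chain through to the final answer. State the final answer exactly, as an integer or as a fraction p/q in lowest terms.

4836

Stage 1: -5*(-30)^4 - 1*(-30)^3 + 3*(-30)^2 - 5*(-30)^1 + 1 = (-4050000) + (27000) + (2700) + (150) + (1) = -4020149; answer -4020149
Stage 2: Y1 = -4020149; c = 58423; 58423 = 37 * 1579; number of divisors = (1+1) * (1+1) = 4; answer 4
Stage 3: Y2 = 4; d = -21; cross terms: (-21*-29 - 37*-23)=1460, (37*33 - 36*-29)=2265, (36*-23 - -21*33)=-135; twice the area = |3590| = 3590; area = 1795; answer 1795
Stage 4: Y3 = 1795; threaded value p + q = 1796; w = 2475; 2475 = 3^2 * 5^2 * 11; sigma = (1 + 3 + 9) * (1 + 5 + 25) * (1 + 11) = 13 * 31 * 12 = 4836; answer 4836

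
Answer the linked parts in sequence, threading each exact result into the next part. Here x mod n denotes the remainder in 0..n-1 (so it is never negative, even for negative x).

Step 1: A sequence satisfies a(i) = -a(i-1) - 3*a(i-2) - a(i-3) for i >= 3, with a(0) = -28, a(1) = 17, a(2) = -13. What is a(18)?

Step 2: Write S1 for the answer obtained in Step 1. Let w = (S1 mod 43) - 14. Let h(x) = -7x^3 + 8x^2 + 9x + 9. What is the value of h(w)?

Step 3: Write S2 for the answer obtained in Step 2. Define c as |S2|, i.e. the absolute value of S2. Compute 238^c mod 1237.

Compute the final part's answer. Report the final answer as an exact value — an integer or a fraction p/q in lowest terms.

Step 1: a(3) = -1*(-13) - 3*(17) - 1*(-28) = -10; iterating: a(3)=-10, a(4)=32, a(5)=11, a(6)=-97, a(7)=32, a(8)=248, a(9)=-247, a(10)=-529, a(11)=1022, a(12)=812, a(13)=-3349, a(14)=-109, a(15)=9344, a(16)=-5668, a(17)=-22255, a(18)=29915; answer 29915
Step 2: S1 = 29915; w = 16; -7*(16)^3 + 8*(16)^2 + 9*(16)^1 + 9 = (-28672) + (2048) + (144) + (9) = -26471; answer -26471
Step 3: S2 = -26471; c = 26471; squarings mod 1237: 238^1=238, 238^2=979, 238^4=1003, 238^8=328, 238^16=1202, 238^32=1225, 238^64=144, 238^128=944, 238^256=496, 238^512=1090, 238^1024=580, 238^2048=1173, 238^4096=385, 238^8192=1022, 238^16384=456; 238^26471 = 238^1 * 238^2 * 238^4 * 238^32 * 238^64 * 238^256 * 238^512 * 238^1024 * 238^8192 * 238^16384 = 1236 (mod 1237); answer 1236

1236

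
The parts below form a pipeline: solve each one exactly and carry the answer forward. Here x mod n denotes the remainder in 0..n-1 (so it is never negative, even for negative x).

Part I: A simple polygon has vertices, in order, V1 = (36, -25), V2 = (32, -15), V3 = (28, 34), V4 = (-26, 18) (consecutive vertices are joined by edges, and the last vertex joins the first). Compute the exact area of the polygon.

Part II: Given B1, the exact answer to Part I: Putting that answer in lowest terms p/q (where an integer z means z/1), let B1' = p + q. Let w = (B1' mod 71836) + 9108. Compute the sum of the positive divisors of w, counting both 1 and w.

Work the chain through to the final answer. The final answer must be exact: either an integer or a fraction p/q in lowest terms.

21336

Part I: cross terms: (36*-15 - 32*-25)=260, (32*34 - 28*-15)=1508, (28*18 - -26*34)=1388, (-26*-25 - 36*18)=2; twice the area = |3158| = 3158; area = 1579; answer 1579
Part II: B1 = 1579; threaded value p + q = 1580; w = 10688; 10688 = 2^6 * 167; sigma = (1 + 2 + 4 + 8 + 16 + 32 + 64) * (1 + 167) = 127 * 168 = 21336; answer 21336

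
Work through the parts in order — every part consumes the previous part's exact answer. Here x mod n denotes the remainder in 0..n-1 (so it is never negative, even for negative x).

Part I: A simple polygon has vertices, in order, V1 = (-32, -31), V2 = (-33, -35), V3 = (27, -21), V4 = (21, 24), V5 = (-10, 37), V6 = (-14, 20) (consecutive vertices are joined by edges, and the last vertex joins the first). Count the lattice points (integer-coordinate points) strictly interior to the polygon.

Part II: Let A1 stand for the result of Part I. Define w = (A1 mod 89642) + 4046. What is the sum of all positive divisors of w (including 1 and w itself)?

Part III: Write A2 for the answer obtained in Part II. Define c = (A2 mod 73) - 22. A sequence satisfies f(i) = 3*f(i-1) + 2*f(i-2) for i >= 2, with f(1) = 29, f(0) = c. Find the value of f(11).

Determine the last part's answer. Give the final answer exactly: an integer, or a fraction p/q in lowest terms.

14598103

Part I: cross terms: (-32*-35 - -33*-31)=97, (-33*-21 - 27*-35)=1638, (27*24 - 21*-21)=1089, (21*37 - -10*24)=1017, (-10*20 - -14*37)=318, (-14*-31 - -32*20)=1074; twice the area = |5233| = 5233; area = 5233/2; boundary points = 1 + 2 + 3 + 1 + 1 + 3 = 11; strictly interior points = area - boundary/2 + 1 = 2612; answer 2612
Part II: A1 = 2612; w = 6658; 6658 = 2 * 3329; sigma = (1 + 2) * (1 + 3329) = 3 * 3330 = 9990; answer 9990
Part III: A2 = 9990; c = 40; f(2) = 3*(29) + 2*(40) = 167; iterating: f(2)=167, f(3)=559, f(4)=2011, f(5)=7151, f(6)=25475, f(7)=90727, f(8)=323131, f(9)=1150847, f(10)=4098803, f(11)=14598103; answer 14598103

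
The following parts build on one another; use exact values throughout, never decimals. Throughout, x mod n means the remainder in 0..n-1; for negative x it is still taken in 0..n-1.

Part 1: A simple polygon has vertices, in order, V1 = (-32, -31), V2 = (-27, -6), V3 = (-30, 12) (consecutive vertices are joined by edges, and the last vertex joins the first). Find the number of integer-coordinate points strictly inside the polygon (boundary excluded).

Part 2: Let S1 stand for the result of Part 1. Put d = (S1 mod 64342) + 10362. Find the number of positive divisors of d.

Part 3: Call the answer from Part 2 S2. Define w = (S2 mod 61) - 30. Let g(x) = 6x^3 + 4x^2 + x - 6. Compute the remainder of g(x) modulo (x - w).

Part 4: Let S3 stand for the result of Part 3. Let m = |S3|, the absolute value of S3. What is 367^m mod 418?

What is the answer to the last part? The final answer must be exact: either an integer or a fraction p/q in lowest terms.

289

Part 1: cross terms: (-32*-6 - -27*-31)=-645, (-27*12 - -30*-6)=-504, (-30*-31 - -32*12)=1314; twice the area = |165| = 165; area = 165/2; boundary points = 5 + 3 + 1 = 9; strictly interior points = area - boundary/2 + 1 = 79; answer 79
Part 2: S1 = 79; d = 10441; 10441 = 53 * 197; number of divisors = (1+1) * (1+1) = 4; answer 4
Part 3: S2 = 4; w = -26; remainder = value at the root: 6*(-26)^3 + 4*(-26)^2 + 1*(-26)^1 - 6 = (-105456) + (2704) + (-26) + (-6) = -102784; answer -102784
Part 4: S3 = -102784; m = 102784; squarings mod 418: 367^1=367, 367^2=93, 367^4=289, 367^8=339, 367^16=389, 367^32=5, 367^64=25, 367^128=207, 367^256=213, 367^512=225, 367^1024=47, 367^2048=119, 367^4096=367, 367^8192=93, 367^16384=289, 367^32768=339, 367^65536=389; 367^102784 = 367^128 * 367^256 * 367^4096 * 367^32768 * 367^65536 = 289 (mod 418); answer 289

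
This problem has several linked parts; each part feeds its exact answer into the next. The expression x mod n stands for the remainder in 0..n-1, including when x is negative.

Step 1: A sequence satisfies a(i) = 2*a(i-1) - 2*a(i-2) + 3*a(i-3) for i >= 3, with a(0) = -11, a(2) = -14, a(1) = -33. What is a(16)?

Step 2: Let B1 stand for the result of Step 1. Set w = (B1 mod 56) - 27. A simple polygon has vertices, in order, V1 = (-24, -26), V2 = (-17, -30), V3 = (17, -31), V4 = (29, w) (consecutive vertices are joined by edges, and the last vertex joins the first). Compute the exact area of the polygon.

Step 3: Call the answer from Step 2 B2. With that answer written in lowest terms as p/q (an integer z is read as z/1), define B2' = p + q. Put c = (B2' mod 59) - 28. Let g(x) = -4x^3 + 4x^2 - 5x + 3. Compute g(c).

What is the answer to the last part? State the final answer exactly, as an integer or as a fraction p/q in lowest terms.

Step 1: a(3) = 2*(-14) - 2*(-33) + 3*(-11) = 5; iterating: a(3)=5, a(4)=-61, a(5)=-174, a(6)=-211, a(7)=-257, a(8)=-614, a(9)=-1347, a(10)=-2237, a(11)=-3622, a(12)=-6811, a(13)=-13089, a(14)=-23422, a(15)=-41099, a(16)=-74621; answer -74621
Step 2: B1 = -74621; w = 0; cross terms: (-24*-30 - -17*-26)=278, (-17*-31 - 17*-30)=1037, (17*0 - 29*-31)=899, (29*-26 - -24*0)=-754; twice the area = |1460| = 1460; area = 730; answer 730
Step 3: B2 = 730; threaded value p + q = 731; c = -5; -4*(-5)^3 + 4*(-5)^2 - 5*(-5)^1 + 3 = (500) + (100) + (25) + (3) = 628; answer 628

628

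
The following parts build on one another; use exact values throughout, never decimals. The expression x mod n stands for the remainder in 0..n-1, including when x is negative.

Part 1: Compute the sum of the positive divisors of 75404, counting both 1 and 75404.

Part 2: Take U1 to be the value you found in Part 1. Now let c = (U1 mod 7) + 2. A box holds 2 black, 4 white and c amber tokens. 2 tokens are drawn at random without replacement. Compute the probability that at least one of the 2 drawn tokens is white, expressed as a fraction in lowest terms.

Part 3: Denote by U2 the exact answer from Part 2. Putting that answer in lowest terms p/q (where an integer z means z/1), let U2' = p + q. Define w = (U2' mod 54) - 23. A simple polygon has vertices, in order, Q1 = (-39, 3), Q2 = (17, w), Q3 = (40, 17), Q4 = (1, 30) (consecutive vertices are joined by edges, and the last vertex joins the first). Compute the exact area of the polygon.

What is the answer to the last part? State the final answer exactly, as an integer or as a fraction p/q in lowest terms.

1218

Part 1: 75404 = 2^2 * 7 * 2693; sigma = (1 + 2 + 4) * (1 + 7) * (1 + 2693) = 7 * 8 * 2694 = 150864; answer 150864
Part 2: U1 = 150864; c = 2; total draws C(8,2) = 28; complement C(4,2) = 6; favorable 28 - 6 = 22; P = 11/14; answer 11/14
Part 3: U2 = 11/14; threaded value p + q = 25; w = 2; cross terms: (-39*2 - 17*3)=-129, (17*17 - 40*2)=209, (40*30 - 1*17)=1183, (1*3 - -39*30)=1173; twice the area = |2436| = 2436; area = 1218; answer 1218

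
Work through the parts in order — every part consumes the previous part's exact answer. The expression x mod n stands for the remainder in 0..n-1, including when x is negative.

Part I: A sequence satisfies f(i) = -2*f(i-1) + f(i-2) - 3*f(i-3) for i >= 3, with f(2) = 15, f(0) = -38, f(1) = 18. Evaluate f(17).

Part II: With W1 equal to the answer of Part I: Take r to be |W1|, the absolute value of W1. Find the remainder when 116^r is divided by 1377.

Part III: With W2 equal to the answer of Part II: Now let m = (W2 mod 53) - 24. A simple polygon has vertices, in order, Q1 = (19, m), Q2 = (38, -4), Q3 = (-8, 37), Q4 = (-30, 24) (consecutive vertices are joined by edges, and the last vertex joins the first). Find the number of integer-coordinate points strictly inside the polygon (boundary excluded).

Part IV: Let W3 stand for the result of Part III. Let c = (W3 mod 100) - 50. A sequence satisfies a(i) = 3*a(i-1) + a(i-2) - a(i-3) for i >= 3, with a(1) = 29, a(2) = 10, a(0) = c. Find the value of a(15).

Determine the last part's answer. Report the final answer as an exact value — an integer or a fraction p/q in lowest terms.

Part I: f(3) = -2*(15) + 1*(18) - 3*(-38) = 102; iterating: f(3)=102, f(4)=-243, f(5)=543, f(6)=-1635, f(7)=4542, f(8)=-12348, f(9)=34143, f(10)=-94260, f(11)=259707, f(12)=-716103, f(13)=1974693, f(14)=-5444610, f(15)=15012222, f(16)=-41393133, f(17)=114132318; answer 114132318
Part II: W1 = 114132318; r = 114132318; squarings mod 1377: 116^1=116, 116^2=1063, 116^4=829, 116^8=118, 116^16=154, 116^32=307, 116^64=613, 116^128=1225, 116^256=1072, 116^512=766, 116^1024=154, 116^2048=307, 116^4096=613, 116^8192=1225, 116^16384=1072, 116^32768=766, 116^65536=154, 116^131072=307, 116^262144=613, 116^524288=1225, 116^1048576=1072, 116^2097152=766, 116^4194304=154, 116^8388608=307, 116^16777216=613, 116^33554432=1225, 116^67108864=1072; 116^114132318 = 116^2 * 116^4 * 116^8 * 116^16 * 116^64 * 116^256 * 116^1024 * 116^32768 * 116^65536 * 116^262144 * 116^524288 * 116^4194304 * 116^8388608 * 116^33554432 * 116^67108864 = 1243 (mod 1377); answer 1243
Part III: W2 = 1243; m = 0; cross terms: (19*-4 - 38*0)=-76, (38*37 - -8*-4)=1374, (-8*24 - -30*37)=918, (-30*0 - 19*24)=-456; twice the area = |1760| = 1760; area = 880; boundary points = 1 + 1 + 1 + 1 = 4; strictly interior points = area - boundary/2 + 1 = 879; answer 879
Part IV: W3 = 879; c = 29; a(3) = 3*(10) + 1*(29) - 1*(29) = 30; iterating: a(3)=30, a(4)=71, a(5)=233, a(6)=740, a(7)=2382, a(8)=7653, a(9)=24601, a(10)=79074, a(11)=254170, a(12)=816983, a(13)=2626045, a(14)=8440948, a(15)=27131906; answer 27131906

27131906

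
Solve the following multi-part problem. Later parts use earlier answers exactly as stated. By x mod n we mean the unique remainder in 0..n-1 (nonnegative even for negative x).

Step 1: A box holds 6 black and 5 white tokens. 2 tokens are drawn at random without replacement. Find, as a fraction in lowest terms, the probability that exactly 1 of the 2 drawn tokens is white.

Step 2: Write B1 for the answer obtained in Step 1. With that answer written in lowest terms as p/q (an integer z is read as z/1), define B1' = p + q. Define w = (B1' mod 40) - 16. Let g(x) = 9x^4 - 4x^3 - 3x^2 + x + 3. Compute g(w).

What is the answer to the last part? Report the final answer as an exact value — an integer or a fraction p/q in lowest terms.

6

Step 1: total draws C(11,2) = 55; favorable C(5,1)*C(6,1) = 30; P = 6/11; answer 6/11
Step 2: B1 = 6/11; threaded value p + q = 17; w = 1; 9*(1)^4 - 4*(1)^3 - 3*(1)^2 + 1*(1)^1 + 3 = (9) + (-4) + (-3) + (1) + (3) = 6; answer 6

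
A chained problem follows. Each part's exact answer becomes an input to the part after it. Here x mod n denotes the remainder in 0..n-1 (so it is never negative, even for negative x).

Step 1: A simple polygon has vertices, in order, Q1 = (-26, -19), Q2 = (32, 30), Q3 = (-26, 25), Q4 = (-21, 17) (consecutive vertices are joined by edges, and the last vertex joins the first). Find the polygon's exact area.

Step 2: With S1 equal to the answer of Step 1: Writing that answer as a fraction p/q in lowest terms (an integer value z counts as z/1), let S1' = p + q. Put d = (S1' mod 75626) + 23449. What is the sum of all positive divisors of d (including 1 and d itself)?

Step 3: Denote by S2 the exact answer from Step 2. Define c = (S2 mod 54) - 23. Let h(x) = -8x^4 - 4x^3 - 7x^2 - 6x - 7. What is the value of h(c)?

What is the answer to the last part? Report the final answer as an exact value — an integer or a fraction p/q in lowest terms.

Step 1: cross terms: (-26*30 - 32*-19)=-172, (32*25 - -26*30)=1580, (-26*17 - -21*25)=83, (-21*-19 - -26*17)=841; twice the area = |2332| = 2332; area = 1166; answer 1166
Step 2: S1 = 1166; threaded value p + q = 1167; d = 24616; 24616 = 2^3 * 17 * 181; sigma = (1 + 2 + 4 + 8) * (1 + 17) * (1 + 181) = 15 * 18 * 182 = 49140; answer 49140
Step 3: S2 = 49140; c = -23; -8*(-23)^4 - 4*(-23)^3 - 7*(-23)^2 - 6*(-23)^1 - 7 = (-2238728) + (48668) + (-3703) + (138) + (-7) = -2193632; answer -2193632

-2193632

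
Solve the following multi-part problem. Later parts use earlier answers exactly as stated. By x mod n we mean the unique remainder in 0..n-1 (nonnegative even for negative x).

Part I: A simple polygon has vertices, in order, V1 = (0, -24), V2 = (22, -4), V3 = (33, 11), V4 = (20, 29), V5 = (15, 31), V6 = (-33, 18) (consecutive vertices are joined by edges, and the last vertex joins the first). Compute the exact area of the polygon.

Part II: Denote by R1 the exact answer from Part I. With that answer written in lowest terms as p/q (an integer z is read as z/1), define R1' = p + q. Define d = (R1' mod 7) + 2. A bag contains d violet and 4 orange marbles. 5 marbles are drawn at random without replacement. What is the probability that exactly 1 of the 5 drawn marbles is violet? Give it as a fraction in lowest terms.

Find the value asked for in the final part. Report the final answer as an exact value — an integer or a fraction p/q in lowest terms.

Part I: cross terms: (0*-4 - 22*-24)=528, (22*11 - 33*-4)=374, (33*29 - 20*11)=737, (20*31 - 15*29)=185, (15*18 - -33*31)=1293, (-33*-24 - 0*18)=792; twice the area = |3909| = 3909; area = 3909/2; answer 3909/2
Part II: R1 = 3909/2; threaded value p + q = 3911; d = 7; total draws C(11,5) = 462; favorable C(7,1)*C(4,4) = 7; P = 1/66; answer 1/66

1/66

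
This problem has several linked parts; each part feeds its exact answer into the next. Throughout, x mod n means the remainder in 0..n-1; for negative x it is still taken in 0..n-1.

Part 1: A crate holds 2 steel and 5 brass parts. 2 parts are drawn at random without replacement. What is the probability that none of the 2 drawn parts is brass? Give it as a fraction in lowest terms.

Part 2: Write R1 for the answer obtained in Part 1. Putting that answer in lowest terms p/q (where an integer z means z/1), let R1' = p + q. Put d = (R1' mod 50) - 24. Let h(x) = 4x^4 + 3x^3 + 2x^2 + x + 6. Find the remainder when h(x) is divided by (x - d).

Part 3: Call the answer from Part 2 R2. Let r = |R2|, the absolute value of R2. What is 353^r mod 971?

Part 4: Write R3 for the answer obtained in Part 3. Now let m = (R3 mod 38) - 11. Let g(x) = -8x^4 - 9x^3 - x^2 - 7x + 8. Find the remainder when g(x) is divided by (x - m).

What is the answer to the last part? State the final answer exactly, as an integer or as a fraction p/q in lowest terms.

Part 1: total draws C(7,2) = 21; favorable C(2,2) = 1; P = 1/21; answer 1/21
Part 2: R1 = 1/21; threaded value p + q = 22; d = -2; remainder = value at the root: 4*(-2)^4 + 3*(-2)^3 + 2*(-2)^2 + 1*(-2)^1 + 6 = (64) + (-24) + (8) + (-2) + (6) = 52; answer 52
Part 3: R2 = 52; r = 52; squarings mod 971: 353^1=353, 353^2=321, 353^4=115, 353^8=602, 353^16=221, 353^32=291; 353^52 = 353^4 * 353^16 * 353^32 = 629 (mod 971); answer 629
Part 4: R3 = 629; m = 10; remainder = value at the root: -8*(10)^4 - 9*(10)^3 - 1*(10)^2 - 7*(10)^1 + 8 = (-80000) + (-9000) + (-100) + (-70) + (8) = -89162; answer -89162

-89162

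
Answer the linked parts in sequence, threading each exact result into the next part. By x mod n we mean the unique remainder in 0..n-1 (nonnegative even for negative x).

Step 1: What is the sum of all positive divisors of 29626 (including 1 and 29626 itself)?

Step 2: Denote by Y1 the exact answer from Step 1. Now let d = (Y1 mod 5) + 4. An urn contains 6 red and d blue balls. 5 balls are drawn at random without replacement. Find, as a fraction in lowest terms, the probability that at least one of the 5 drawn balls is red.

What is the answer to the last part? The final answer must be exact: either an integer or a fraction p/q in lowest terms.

131/132

Step 1: 29626 = 2 * 14813; sigma = (1 + 2) * (1 + 14813) = 3 * 14814 = 44442; answer 44442
Step 2: Y1 = 44442; d = 6; total draws C(12,5) = 792; complement C(6,5) = 6; favorable 792 - 6 = 786; P = 131/132; answer 131/132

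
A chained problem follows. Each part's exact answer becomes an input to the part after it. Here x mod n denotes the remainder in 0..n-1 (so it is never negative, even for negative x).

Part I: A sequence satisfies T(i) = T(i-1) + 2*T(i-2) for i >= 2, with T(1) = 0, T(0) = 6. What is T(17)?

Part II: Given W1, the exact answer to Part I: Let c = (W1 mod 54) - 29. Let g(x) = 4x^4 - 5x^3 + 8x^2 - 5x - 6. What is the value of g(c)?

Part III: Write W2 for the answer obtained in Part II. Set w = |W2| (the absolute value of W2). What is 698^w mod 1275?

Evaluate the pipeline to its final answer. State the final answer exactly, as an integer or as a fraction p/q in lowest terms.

Part I: T(2) = 1*(0) + 2*(6) = 12; iterating: T(2)=12, T(3)=12, T(4)=36, T(5)=60, T(6)=132, T(7)=252, T(8)=516, T(9)=1020, T(10)=2052, T(11)=4092, T(12)=8196, T(13)=16380, T(14)=32772, T(15)=65532, T(16)=131076, T(17)=262140; answer 262140
Part II: W1 = 262140; c = -5; 4*(-5)^4 - 5*(-5)^3 + 8*(-5)^2 - 5*(-5)^1 - 6 = (2500) + (625) + (200) + (25) + (-6) = 3344; answer 3344
Part III: W2 = 3344; w = 3344; squarings mod 1275: 698^1=698, 698^2=154, 698^4=766, 698^8=256, 698^16=511, 698^32=1021, 698^64=766, 698^128=256, 698^256=511, 698^512=1021, 698^1024=766, 698^2048=256; 698^3344 = 698^16 * 698^256 * 698^1024 * 698^2048 = 766 (mod 1275); answer 766

766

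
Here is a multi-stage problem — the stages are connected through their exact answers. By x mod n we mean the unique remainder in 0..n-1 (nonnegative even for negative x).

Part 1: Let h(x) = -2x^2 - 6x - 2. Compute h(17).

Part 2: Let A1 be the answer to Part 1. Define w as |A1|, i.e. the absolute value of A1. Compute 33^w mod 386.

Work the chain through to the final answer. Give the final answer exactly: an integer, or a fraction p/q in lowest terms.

265

Part 1: -2*(17)^2 - 6*(17)^1 - 2 = (-578) + (-102) + (-2) = -682; answer -682
Part 2: A1 = -682; w = 682; squarings mod 386: 33^1=33, 33^2=317, 33^4=129, 33^8=43, 33^16=305, 33^32=385, 33^64=1, 33^128=1, 33^256=1, 33^512=1; 33^682 = 33^2 * 33^8 * 33^32 * 33^128 * 33^512 = 265 (mod 386); answer 265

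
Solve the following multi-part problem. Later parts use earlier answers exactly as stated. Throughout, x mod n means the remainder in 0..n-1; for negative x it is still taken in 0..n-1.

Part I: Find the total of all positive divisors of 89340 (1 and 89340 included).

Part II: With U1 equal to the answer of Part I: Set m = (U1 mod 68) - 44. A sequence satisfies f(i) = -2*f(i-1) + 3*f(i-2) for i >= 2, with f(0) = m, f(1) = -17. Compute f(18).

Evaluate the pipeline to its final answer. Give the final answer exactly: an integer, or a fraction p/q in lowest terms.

-1452826862

Part I: 89340 = 2^2 * 3 * 5 * 1489; sigma = (1 + 2 + 4) * (1 + 3) * (1 + 5) * (1 + 1489) = 7 * 4 * 6 * 1490 = 250320; answer 250320
Part II: U1 = 250320; m = -32; f(2) = -2*(-17) + 3*(-32) = -62; iterating: f(2)=-62, f(3)=73, f(4)=-332, f(5)=883, f(6)=-2762, f(7)=8173, f(8)=-24632, f(9)=73783, f(10)=-221462, f(11)=664273, f(12)=-1992932, f(13)=5978683, f(14)=-17936162, f(15)=53808373, f(16)=-161425232, f(17)=484275583, f(18)=-1452826862; answer -1452826862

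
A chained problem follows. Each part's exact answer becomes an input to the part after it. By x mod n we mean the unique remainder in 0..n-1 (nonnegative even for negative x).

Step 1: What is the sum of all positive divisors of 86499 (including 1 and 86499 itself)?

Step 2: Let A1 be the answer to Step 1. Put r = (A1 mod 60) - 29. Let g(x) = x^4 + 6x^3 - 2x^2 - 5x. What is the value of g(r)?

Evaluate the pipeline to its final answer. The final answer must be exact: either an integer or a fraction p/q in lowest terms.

4326

Step 1: 86499 = 3^2 * 7 * 1373; sigma = (1 + 3 + 9) * (1 + 7) * (1 + 1373) = 13 * 8 * 1374 = 142896; answer 142896
Step 2: A1 = 142896; r = 7; 1*(7)^4 + 6*(7)^3 - 2*(7)^2 - 5*(7)^1 = (2401) + (2058) + (-98) + (-35) = 4326; answer 4326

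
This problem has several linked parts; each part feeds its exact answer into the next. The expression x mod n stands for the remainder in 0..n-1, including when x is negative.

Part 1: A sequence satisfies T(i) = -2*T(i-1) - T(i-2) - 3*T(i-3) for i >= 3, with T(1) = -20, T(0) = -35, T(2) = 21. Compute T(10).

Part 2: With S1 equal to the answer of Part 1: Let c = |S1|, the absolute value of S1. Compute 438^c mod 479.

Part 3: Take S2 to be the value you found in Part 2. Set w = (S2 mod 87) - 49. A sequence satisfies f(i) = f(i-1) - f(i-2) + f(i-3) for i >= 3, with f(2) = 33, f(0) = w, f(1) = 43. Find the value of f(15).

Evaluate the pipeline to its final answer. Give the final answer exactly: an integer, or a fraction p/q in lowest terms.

Part 1: T(3) = -2*(21) - 1*(-20) - 3*(-35) = 83; iterating: T(3)=83, T(4)=-127, T(5)=108, T(6)=-338, T(7)=949, T(8)=-1884, T(9)=3833, T(10)=-8629; answer -8629
Part 2: S1 = -8629; c = 8629; squarings mod 479: 438^1=438, 438^2=244, 438^4=140, 438^8=440, 438^16=84, 438^32=350, 438^64=355, 438^128=48, 438^256=388, 438^512=138, 438^1024=363, 438^2048=44, 438^4096=20, 438^8192=400; 438^8629 = 438^1 * 438^4 * 438^16 * 438^32 * 438^128 * 438^256 * 438^8192 = 196 (mod 479); answer 196
Part 3: S2 = 196; w = -27; f(3) = 1*(33) - 1*(43) + 1*(-27) = -37; iterating: f(3)=-37, f(4)=-27, f(5)=43, f(6)=33, f(7)=-37, f(8)=-27, f(9)=43, f(10)=33, f(11)=-37, f(12)=-27, f(13)=43, f(14)=33, f(15)=-37; answer -37

-37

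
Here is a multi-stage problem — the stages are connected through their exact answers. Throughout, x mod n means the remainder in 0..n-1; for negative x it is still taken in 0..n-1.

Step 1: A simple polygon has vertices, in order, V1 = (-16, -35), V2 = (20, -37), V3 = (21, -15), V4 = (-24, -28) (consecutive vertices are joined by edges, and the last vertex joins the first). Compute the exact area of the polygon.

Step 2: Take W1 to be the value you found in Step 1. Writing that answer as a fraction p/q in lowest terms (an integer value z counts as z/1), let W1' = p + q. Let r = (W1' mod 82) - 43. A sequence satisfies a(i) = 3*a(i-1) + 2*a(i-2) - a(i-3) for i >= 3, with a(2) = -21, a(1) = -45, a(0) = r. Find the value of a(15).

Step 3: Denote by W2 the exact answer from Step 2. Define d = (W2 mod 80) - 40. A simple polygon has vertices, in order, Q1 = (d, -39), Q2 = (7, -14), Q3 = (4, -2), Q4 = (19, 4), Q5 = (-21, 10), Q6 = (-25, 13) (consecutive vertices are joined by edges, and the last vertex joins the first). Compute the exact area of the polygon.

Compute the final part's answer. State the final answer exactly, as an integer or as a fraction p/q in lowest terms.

1081

Step 1: cross terms: (-16*-37 - 20*-35)=1292, (20*-15 - 21*-37)=477, (21*-28 - -24*-15)=-948, (-24*-35 - -16*-28)=392; twice the area = |1213| = 1213; area = 1213/2; answer 1213/2
Step 2: W1 = 1213/2; threaded value p + q = 1215; r = 24; a(3) = 3*(-21) + 2*(-45) - 1*(24) = -177; iterating: a(3)=-177, a(4)=-528, a(5)=-1917, a(6)=-6630, a(7)=-23196, a(8)=-80931, a(9)=-282555, a(10)=-986331, a(11)=-3443172, a(12)=-12019623, a(13)=-41958882, a(14)=-146472720, a(15)=-511316301; answer -511316301
Step 3: W2 = -511316301; d = -21; cross terms: (-21*-14 - 7*-39)=567, (7*-2 - 4*-14)=42, (4*4 - 19*-2)=54, (19*10 - -21*4)=274, (-21*13 - -25*10)=-23, (-25*-39 - -21*13)=1248; twice the area = |2162| = 2162; area = 1081; answer 1081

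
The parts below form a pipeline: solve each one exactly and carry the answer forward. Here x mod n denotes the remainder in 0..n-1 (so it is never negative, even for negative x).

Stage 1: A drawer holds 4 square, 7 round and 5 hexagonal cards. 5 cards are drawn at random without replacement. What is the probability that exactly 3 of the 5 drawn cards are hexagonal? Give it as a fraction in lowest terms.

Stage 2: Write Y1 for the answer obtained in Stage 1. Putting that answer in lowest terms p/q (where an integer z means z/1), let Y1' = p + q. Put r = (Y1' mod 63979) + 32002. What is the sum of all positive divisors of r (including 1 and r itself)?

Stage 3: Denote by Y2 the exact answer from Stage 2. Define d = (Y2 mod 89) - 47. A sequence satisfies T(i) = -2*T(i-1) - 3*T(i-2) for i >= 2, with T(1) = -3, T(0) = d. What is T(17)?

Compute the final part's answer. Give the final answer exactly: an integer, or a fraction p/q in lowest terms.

-73443

Stage 1: total draws C(16,5) = 4368; favorable C(5,3)*C(11,2) = 550; P = 275/2184; answer 275/2184
Stage 2: Y1 = 275/2184; threaded value p + q = 2459; r = 34461; 34461 = 3^2 * 7 * 547; sigma = (1 + 3 + 9) * (1 + 7) * (1 + 547) = 13 * 8 * 548 = 56992; answer 56992
Stage 3: Y2 = 56992; d = -15; T(2) = -2*(-3) - 3*(-15) = 51; iterating: T(2)=51, T(3)=-93, T(4)=33, T(5)=213, T(6)=-525, T(7)=411, T(8)=753, T(9)=-2739, T(10)=3219, T(11)=1779, T(12)=-13215, T(13)=21093, T(14)=-2541, T(15)=-58197, T(16)=124017, T(17)=-73443; answer -73443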